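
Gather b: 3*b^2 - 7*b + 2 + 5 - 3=3*b^2 - 7*b + 4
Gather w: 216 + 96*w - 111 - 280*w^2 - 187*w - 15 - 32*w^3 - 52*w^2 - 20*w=-32*w^3 - 332*w^2 - 111*w + 90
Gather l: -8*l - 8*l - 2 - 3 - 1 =-16*l - 6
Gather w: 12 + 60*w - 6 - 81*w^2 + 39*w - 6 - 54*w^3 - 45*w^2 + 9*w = -54*w^3 - 126*w^2 + 108*w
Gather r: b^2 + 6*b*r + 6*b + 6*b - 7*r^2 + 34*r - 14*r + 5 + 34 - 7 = b^2 + 12*b - 7*r^2 + r*(6*b + 20) + 32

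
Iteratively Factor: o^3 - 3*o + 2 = (o - 1)*(o^2 + o - 2) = (o - 1)^2*(o + 2)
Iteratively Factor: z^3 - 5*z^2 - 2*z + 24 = (z - 3)*(z^2 - 2*z - 8) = (z - 4)*(z - 3)*(z + 2)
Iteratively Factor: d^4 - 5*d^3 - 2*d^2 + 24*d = (d - 3)*(d^3 - 2*d^2 - 8*d) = (d - 4)*(d - 3)*(d^2 + 2*d) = d*(d - 4)*(d - 3)*(d + 2)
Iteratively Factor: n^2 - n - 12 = (n - 4)*(n + 3)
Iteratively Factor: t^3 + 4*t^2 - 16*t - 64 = (t + 4)*(t^2 - 16) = (t - 4)*(t + 4)*(t + 4)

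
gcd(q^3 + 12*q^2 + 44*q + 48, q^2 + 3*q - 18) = q + 6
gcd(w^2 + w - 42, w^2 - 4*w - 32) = 1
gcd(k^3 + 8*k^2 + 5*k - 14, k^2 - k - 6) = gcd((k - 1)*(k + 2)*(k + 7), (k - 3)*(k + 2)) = k + 2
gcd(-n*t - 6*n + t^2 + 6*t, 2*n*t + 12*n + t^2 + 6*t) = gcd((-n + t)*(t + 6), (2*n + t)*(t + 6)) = t + 6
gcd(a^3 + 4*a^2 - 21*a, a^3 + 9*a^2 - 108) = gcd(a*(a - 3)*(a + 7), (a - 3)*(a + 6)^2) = a - 3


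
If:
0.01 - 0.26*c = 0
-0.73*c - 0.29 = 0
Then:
No Solution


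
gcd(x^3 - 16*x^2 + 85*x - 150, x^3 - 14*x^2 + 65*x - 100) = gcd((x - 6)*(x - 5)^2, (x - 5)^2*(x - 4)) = x^2 - 10*x + 25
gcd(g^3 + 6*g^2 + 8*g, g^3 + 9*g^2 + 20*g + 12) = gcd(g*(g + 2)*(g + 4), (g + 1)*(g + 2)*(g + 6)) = g + 2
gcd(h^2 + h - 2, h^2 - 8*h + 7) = h - 1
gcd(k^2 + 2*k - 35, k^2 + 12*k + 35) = k + 7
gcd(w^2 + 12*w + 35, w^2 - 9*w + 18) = 1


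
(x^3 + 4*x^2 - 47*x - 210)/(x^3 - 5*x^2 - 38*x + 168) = (x + 5)/(x - 4)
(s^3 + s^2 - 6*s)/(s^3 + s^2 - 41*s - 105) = s*(s - 2)/(s^2 - 2*s - 35)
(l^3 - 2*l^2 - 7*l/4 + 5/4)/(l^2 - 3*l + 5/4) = l + 1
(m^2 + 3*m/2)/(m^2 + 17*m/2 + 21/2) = m/(m + 7)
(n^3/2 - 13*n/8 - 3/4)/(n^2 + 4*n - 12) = (n^2/2 + n + 3/8)/(n + 6)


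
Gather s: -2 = -2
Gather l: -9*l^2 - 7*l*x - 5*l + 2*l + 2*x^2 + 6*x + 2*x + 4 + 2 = -9*l^2 + l*(-7*x - 3) + 2*x^2 + 8*x + 6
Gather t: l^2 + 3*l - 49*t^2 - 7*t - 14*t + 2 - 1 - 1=l^2 + 3*l - 49*t^2 - 21*t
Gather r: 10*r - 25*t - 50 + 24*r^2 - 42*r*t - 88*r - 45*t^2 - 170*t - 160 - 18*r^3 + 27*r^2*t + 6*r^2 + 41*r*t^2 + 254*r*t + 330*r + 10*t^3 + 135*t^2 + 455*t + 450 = -18*r^3 + r^2*(27*t + 30) + r*(41*t^2 + 212*t + 252) + 10*t^3 + 90*t^2 + 260*t + 240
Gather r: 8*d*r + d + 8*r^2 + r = d + 8*r^2 + r*(8*d + 1)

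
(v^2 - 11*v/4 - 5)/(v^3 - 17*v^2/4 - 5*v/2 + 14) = (4*v + 5)/(4*v^2 - v - 14)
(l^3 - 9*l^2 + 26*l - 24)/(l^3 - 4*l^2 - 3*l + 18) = (l^2 - 6*l + 8)/(l^2 - l - 6)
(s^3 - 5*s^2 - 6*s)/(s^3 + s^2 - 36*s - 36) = s/(s + 6)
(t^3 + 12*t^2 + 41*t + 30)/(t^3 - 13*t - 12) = (t^2 + 11*t + 30)/(t^2 - t - 12)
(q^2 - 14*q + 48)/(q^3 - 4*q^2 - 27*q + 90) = (q - 8)/(q^2 + 2*q - 15)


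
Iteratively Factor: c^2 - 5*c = (c)*(c - 5)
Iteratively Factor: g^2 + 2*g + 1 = (g + 1)*(g + 1)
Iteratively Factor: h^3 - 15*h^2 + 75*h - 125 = (h - 5)*(h^2 - 10*h + 25) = (h - 5)^2*(h - 5)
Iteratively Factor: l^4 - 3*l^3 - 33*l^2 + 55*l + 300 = (l + 3)*(l^3 - 6*l^2 - 15*l + 100) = (l + 3)*(l + 4)*(l^2 - 10*l + 25) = (l - 5)*(l + 3)*(l + 4)*(l - 5)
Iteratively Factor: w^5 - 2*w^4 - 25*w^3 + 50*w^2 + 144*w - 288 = (w - 4)*(w^4 + 2*w^3 - 17*w^2 - 18*w + 72) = (w - 4)*(w - 3)*(w^3 + 5*w^2 - 2*w - 24) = (w - 4)*(w - 3)*(w - 2)*(w^2 + 7*w + 12) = (w - 4)*(w - 3)*(w - 2)*(w + 3)*(w + 4)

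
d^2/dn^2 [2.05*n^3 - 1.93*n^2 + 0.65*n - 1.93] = 12.3*n - 3.86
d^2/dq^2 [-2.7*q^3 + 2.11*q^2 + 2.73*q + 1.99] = 4.22 - 16.2*q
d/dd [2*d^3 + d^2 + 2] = 2*d*(3*d + 1)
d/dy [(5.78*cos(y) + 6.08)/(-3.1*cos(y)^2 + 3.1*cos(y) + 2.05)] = (-17.918*cos(y)^2 - 37.696*cos(y) + 6.999)*sin(y)/(9.61*cos(y)^4 - 19.22*cos(y)^3 - 3.1*cos(y)^2 + 12.71*cos(y) + 4.2025)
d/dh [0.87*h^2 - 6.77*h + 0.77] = 1.74*h - 6.77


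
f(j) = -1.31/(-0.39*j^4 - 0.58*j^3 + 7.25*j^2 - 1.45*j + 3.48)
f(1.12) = -0.14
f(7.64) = 0.00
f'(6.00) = -0.00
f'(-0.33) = -0.37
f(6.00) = 0.00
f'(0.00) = -0.16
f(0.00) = -0.38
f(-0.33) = -0.27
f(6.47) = 0.00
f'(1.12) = 0.15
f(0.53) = -0.28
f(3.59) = -13.45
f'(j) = -1.31*(1.56*j^3 + 1.74*j^2 - 14.5*j + 1.45)/(-0.39*j^4 - 0.58*j^3 + 7.25*j^2 - 1.45*j + 3.48)^2 = (-2.0436*j^3 - 2.2794*j^2 + 18.995*j - 1.8995)/(0.39*j^4 + 0.58*j^3 - 7.25*j^2 + 1.45*j - 3.48)^2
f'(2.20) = 0.02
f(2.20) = -0.07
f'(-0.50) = -0.32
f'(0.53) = 0.34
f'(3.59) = -6074.95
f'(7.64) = -0.00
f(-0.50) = -0.22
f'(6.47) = -0.00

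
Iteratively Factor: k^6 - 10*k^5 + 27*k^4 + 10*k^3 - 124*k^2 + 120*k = (k)*(k^5 - 10*k^4 + 27*k^3 + 10*k^2 - 124*k + 120) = k*(k - 5)*(k^4 - 5*k^3 + 2*k^2 + 20*k - 24) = k*(k - 5)*(k - 2)*(k^3 - 3*k^2 - 4*k + 12) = k*(k - 5)*(k - 2)*(k + 2)*(k^2 - 5*k + 6) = k*(k - 5)*(k - 2)^2*(k + 2)*(k - 3)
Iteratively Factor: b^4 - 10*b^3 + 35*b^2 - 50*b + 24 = (b - 1)*(b^3 - 9*b^2 + 26*b - 24) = (b - 2)*(b - 1)*(b^2 - 7*b + 12) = (b - 3)*(b - 2)*(b - 1)*(b - 4)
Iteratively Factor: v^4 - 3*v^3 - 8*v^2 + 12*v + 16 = (v - 4)*(v^3 + v^2 - 4*v - 4) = (v - 4)*(v + 2)*(v^2 - v - 2) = (v - 4)*(v - 2)*(v + 2)*(v + 1)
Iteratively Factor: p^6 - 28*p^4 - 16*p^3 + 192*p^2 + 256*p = (p - 4)*(p^5 + 4*p^4 - 12*p^3 - 64*p^2 - 64*p) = p*(p - 4)*(p^4 + 4*p^3 - 12*p^2 - 64*p - 64) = p*(p - 4)*(p + 2)*(p^3 + 2*p^2 - 16*p - 32) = p*(p - 4)^2*(p + 2)*(p^2 + 6*p + 8) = p*(p - 4)^2*(p + 2)*(p + 4)*(p + 2)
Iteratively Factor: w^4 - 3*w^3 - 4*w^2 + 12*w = (w - 3)*(w^3 - 4*w) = (w - 3)*(w - 2)*(w^2 + 2*w) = (w - 3)*(w - 2)*(w + 2)*(w)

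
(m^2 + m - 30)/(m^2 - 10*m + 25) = (m + 6)/(m - 5)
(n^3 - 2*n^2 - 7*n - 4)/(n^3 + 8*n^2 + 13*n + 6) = (n - 4)/(n + 6)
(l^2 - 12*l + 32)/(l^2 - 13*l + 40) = (l - 4)/(l - 5)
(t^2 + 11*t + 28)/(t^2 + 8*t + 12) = (t^2 + 11*t + 28)/(t^2 + 8*t + 12)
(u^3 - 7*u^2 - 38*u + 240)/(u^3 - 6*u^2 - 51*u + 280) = (u + 6)/(u + 7)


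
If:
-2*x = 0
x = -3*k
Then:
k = 0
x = 0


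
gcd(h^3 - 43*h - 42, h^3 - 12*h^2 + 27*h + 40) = h + 1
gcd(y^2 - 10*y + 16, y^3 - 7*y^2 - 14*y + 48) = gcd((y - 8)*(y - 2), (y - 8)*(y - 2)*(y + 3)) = y^2 - 10*y + 16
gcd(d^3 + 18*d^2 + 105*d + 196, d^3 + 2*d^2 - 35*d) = d + 7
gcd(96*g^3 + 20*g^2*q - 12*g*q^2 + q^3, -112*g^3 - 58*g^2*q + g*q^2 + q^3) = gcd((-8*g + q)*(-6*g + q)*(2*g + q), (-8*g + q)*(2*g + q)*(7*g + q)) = -16*g^2 - 6*g*q + q^2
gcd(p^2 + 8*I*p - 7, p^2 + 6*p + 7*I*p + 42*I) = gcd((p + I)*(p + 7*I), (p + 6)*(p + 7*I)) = p + 7*I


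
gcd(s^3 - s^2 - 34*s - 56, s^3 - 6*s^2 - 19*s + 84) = s^2 - 3*s - 28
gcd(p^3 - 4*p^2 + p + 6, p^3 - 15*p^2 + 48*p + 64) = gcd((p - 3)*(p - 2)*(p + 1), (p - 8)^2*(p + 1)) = p + 1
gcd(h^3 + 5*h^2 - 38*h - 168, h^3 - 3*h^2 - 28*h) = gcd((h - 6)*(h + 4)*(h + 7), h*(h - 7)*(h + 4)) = h + 4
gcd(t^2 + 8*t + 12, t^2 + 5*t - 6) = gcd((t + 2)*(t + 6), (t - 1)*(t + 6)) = t + 6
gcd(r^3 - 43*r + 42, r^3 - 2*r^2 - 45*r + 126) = r^2 + r - 42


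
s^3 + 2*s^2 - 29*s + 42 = (s - 3)*(s - 2)*(s + 7)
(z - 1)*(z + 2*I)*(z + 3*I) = z^3 - z^2 + 5*I*z^2 - 6*z - 5*I*z + 6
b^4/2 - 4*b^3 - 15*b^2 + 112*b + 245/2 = (b/2 + 1/2)*(b - 7)^2*(b + 5)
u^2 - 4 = (u - 2)*(u + 2)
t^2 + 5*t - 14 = (t - 2)*(t + 7)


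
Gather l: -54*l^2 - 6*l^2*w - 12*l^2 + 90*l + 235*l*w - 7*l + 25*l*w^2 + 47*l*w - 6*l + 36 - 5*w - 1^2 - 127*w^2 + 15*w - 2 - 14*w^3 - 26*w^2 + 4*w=l^2*(-6*w - 66) + l*(25*w^2 + 282*w + 77) - 14*w^3 - 153*w^2 + 14*w + 33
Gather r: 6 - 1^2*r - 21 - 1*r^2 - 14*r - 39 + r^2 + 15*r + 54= 0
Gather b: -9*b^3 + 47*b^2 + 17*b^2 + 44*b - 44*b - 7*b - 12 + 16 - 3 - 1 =-9*b^3 + 64*b^2 - 7*b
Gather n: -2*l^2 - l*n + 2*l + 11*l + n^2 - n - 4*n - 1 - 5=-2*l^2 + 13*l + n^2 + n*(-l - 5) - 6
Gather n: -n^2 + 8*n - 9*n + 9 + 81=-n^2 - n + 90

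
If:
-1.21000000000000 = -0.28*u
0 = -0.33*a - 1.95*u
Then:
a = -25.54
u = 4.32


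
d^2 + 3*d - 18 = (d - 3)*(d + 6)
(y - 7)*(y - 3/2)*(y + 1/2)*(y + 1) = y^4 - 7*y^3 - 7*y^2/4 + 23*y/2 + 21/4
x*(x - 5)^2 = x^3 - 10*x^2 + 25*x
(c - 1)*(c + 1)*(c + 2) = c^3 + 2*c^2 - c - 2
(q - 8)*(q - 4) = q^2 - 12*q + 32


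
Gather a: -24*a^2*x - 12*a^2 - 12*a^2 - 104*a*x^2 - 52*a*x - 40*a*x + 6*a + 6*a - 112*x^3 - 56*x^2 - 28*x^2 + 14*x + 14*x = a^2*(-24*x - 24) + a*(-104*x^2 - 92*x + 12) - 112*x^3 - 84*x^2 + 28*x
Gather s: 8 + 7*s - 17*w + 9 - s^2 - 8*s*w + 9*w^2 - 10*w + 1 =-s^2 + s*(7 - 8*w) + 9*w^2 - 27*w + 18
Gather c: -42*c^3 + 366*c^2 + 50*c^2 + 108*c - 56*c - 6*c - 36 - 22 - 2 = -42*c^3 + 416*c^2 + 46*c - 60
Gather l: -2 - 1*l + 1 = -l - 1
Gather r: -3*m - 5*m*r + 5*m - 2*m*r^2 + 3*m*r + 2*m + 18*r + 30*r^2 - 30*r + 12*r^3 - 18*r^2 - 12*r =4*m + 12*r^3 + r^2*(12 - 2*m) + r*(-2*m - 24)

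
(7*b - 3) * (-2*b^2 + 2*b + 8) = -14*b^3 + 20*b^2 + 50*b - 24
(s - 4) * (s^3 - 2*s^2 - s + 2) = s^4 - 6*s^3 + 7*s^2 + 6*s - 8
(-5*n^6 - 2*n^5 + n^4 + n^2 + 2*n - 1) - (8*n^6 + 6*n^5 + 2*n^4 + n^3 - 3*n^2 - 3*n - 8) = -13*n^6 - 8*n^5 - n^4 - n^3 + 4*n^2 + 5*n + 7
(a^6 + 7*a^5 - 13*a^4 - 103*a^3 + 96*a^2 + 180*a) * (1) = a^6 + 7*a^5 - 13*a^4 - 103*a^3 + 96*a^2 + 180*a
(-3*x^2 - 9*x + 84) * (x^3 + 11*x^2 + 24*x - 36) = -3*x^5 - 42*x^4 - 87*x^3 + 816*x^2 + 2340*x - 3024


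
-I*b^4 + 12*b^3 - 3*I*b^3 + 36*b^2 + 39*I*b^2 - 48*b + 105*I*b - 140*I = (b + 4)*(b + 5*I)*(b + 7*I)*(-I*b + I)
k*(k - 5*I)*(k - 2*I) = k^3 - 7*I*k^2 - 10*k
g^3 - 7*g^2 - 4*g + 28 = (g - 7)*(g - 2)*(g + 2)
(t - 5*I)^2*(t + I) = t^3 - 9*I*t^2 - 15*t - 25*I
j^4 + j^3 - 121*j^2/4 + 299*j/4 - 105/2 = (j - 5/2)*(j - 2)*(j - 3/2)*(j + 7)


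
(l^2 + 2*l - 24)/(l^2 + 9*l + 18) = (l - 4)/(l + 3)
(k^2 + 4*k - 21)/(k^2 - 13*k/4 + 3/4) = 4*(k + 7)/(4*k - 1)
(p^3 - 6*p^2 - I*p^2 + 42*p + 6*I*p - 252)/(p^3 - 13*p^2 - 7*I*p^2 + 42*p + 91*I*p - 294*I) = (p + 6*I)/(p - 7)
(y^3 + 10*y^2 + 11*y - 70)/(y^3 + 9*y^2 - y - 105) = (y - 2)/(y - 3)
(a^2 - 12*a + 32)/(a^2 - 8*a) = (a - 4)/a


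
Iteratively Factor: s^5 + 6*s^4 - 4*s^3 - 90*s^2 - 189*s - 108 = (s + 3)*(s^4 + 3*s^3 - 13*s^2 - 51*s - 36) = (s + 3)^2*(s^3 - 13*s - 12) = (s - 4)*(s + 3)^2*(s^2 + 4*s + 3) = (s - 4)*(s + 1)*(s + 3)^2*(s + 3)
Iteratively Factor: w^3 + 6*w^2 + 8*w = (w)*(w^2 + 6*w + 8) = w*(w + 2)*(w + 4)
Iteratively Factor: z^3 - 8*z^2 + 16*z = (z - 4)*(z^2 - 4*z) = z*(z - 4)*(z - 4)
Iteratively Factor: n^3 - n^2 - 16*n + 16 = (n + 4)*(n^2 - 5*n + 4) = (n - 4)*(n + 4)*(n - 1)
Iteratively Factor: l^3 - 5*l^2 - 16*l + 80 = (l - 5)*(l^2 - 16) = (l - 5)*(l + 4)*(l - 4)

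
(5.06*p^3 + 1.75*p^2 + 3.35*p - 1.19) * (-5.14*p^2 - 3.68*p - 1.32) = -26.0084*p^5 - 27.6158*p^4 - 30.3382*p^3 - 8.5214*p^2 - 0.0428000000000006*p + 1.5708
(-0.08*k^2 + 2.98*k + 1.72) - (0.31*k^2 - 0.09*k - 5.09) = -0.39*k^2 + 3.07*k + 6.81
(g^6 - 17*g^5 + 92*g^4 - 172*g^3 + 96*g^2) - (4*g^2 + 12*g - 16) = g^6 - 17*g^5 + 92*g^4 - 172*g^3 + 92*g^2 - 12*g + 16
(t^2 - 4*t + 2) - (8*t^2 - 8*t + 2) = -7*t^2 + 4*t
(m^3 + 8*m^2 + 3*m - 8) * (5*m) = 5*m^4 + 40*m^3 + 15*m^2 - 40*m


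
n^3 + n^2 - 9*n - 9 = (n - 3)*(n + 1)*(n + 3)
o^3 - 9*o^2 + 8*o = o*(o - 8)*(o - 1)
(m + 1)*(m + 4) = m^2 + 5*m + 4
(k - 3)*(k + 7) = k^2 + 4*k - 21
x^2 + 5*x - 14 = (x - 2)*(x + 7)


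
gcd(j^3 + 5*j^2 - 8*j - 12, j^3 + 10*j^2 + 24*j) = j + 6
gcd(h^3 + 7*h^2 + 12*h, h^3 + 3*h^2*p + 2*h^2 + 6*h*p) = h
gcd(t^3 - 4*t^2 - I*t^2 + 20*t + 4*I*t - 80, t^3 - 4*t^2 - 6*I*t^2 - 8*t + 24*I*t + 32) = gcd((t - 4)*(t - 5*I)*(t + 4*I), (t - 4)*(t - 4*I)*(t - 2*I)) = t - 4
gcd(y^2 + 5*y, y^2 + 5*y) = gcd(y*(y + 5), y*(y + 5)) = y^2 + 5*y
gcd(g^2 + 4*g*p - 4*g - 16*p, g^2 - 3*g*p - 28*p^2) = g + 4*p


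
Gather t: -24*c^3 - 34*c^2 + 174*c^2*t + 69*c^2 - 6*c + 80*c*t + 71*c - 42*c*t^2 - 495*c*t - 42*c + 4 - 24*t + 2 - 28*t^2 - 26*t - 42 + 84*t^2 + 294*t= -24*c^3 + 35*c^2 + 23*c + t^2*(56 - 42*c) + t*(174*c^2 - 415*c + 244) - 36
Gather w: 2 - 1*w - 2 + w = 0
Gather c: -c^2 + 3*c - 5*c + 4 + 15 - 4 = -c^2 - 2*c + 15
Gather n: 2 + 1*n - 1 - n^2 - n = 1 - n^2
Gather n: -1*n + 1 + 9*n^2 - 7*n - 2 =9*n^2 - 8*n - 1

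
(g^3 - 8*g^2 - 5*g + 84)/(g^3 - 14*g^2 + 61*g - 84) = (g + 3)/(g - 3)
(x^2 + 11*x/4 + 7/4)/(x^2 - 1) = (x + 7/4)/(x - 1)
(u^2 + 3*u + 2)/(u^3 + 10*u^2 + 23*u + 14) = 1/(u + 7)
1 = 1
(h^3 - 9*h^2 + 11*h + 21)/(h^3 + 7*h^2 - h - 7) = (h^2 - 10*h + 21)/(h^2 + 6*h - 7)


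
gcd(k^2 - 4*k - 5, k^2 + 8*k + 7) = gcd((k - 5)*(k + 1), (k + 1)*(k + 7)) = k + 1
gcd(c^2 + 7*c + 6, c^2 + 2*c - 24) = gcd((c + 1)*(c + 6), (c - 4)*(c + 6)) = c + 6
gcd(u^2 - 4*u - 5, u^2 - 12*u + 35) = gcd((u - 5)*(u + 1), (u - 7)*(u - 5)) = u - 5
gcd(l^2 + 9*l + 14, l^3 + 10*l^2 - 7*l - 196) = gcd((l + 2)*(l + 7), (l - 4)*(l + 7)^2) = l + 7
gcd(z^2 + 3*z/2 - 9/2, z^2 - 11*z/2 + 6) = z - 3/2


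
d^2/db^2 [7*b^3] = 42*b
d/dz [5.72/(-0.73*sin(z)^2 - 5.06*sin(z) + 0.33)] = (8.3512*sin(z) + 28.9432)*cos(z)/(0.73*sin(z)^2 + 5.06*sin(z) - 0.33)^2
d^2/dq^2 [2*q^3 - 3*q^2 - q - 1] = 12*q - 6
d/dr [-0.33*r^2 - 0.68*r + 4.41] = -0.66*r - 0.68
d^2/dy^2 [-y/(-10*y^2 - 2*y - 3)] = 4*(2*y*(10*y + 1)^2 - (15*y + 1)*(10*y^2 + 2*y + 3))/(10*y^2 + 2*y + 3)^3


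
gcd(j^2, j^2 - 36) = 1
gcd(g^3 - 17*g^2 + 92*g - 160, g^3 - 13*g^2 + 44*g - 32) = g^2 - 12*g + 32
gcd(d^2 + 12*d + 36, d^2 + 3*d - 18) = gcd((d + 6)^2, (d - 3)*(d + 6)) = d + 6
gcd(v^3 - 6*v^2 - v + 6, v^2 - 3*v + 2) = v - 1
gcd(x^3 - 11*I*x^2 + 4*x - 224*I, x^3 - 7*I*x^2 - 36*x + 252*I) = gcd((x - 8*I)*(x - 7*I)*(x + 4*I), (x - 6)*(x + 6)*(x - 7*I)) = x - 7*I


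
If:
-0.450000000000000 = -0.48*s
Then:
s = 0.94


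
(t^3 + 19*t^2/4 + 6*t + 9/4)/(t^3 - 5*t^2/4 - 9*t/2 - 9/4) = (t + 3)/(t - 3)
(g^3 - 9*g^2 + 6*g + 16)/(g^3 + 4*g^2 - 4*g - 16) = (g^2 - 7*g - 8)/(g^2 + 6*g + 8)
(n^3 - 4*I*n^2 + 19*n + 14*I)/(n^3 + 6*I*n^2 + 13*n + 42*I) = (n^2 - 6*I*n + 7)/(n^2 + 4*I*n + 21)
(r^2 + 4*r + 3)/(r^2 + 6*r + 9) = (r + 1)/(r + 3)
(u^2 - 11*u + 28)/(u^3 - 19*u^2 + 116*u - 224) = 1/(u - 8)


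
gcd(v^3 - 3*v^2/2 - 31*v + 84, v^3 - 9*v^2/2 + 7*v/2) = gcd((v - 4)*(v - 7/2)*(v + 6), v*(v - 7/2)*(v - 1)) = v - 7/2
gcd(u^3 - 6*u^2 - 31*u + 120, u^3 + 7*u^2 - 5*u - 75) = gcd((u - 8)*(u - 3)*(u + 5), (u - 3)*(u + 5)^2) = u^2 + 2*u - 15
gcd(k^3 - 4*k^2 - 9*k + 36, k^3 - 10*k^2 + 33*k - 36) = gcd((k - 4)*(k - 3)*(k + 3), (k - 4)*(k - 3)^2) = k^2 - 7*k + 12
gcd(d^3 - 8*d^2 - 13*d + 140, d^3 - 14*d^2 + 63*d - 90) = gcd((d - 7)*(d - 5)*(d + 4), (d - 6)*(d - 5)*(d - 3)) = d - 5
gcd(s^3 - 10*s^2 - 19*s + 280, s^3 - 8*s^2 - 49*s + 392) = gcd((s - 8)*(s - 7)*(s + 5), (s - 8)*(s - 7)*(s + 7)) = s^2 - 15*s + 56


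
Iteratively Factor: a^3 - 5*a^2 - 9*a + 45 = (a + 3)*(a^2 - 8*a + 15) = (a - 5)*(a + 3)*(a - 3)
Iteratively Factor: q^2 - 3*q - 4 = (q - 4)*(q + 1)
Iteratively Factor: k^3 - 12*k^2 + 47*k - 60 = (k - 3)*(k^2 - 9*k + 20) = (k - 5)*(k - 3)*(k - 4)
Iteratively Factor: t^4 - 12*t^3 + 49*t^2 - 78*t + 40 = (t - 4)*(t^3 - 8*t^2 + 17*t - 10) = (t - 5)*(t - 4)*(t^2 - 3*t + 2) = (t - 5)*(t - 4)*(t - 1)*(t - 2)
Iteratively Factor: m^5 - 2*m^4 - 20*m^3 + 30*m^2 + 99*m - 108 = (m - 4)*(m^4 + 2*m^3 - 12*m^2 - 18*m + 27) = (m - 4)*(m + 3)*(m^3 - m^2 - 9*m + 9) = (m - 4)*(m + 3)^2*(m^2 - 4*m + 3) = (m - 4)*(m - 3)*(m + 3)^2*(m - 1)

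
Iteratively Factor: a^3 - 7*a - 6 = (a - 3)*(a^2 + 3*a + 2) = (a - 3)*(a + 1)*(a + 2)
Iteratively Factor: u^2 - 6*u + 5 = (u - 5)*(u - 1)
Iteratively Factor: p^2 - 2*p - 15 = (p - 5)*(p + 3)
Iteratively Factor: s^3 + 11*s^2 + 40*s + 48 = (s + 4)*(s^2 + 7*s + 12) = (s + 3)*(s + 4)*(s + 4)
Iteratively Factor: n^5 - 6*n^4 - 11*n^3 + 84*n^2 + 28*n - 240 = (n - 4)*(n^4 - 2*n^3 - 19*n^2 + 8*n + 60) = (n - 4)*(n - 2)*(n^3 - 19*n - 30) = (n - 4)*(n - 2)*(n + 3)*(n^2 - 3*n - 10) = (n - 5)*(n - 4)*(n - 2)*(n + 3)*(n + 2)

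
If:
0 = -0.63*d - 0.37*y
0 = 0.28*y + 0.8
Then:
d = 1.68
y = -2.86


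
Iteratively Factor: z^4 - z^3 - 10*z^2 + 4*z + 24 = (z + 2)*(z^3 - 3*z^2 - 4*z + 12) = (z + 2)^2*(z^2 - 5*z + 6) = (z - 3)*(z + 2)^2*(z - 2)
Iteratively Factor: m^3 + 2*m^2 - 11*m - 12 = (m + 1)*(m^2 + m - 12) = (m - 3)*(m + 1)*(m + 4)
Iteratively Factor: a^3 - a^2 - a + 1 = (a - 1)*(a^2 - 1) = (a - 1)*(a + 1)*(a - 1)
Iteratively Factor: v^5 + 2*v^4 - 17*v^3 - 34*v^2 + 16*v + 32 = (v + 1)*(v^4 + v^3 - 18*v^2 - 16*v + 32) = (v + 1)*(v + 4)*(v^3 - 3*v^2 - 6*v + 8) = (v - 1)*(v + 1)*(v + 4)*(v^2 - 2*v - 8) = (v - 4)*(v - 1)*(v + 1)*(v + 4)*(v + 2)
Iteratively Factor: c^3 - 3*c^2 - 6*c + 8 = (c - 1)*(c^2 - 2*c - 8) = (c - 1)*(c + 2)*(c - 4)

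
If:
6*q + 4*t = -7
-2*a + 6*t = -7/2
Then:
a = 3*t + 7/4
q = -2*t/3 - 7/6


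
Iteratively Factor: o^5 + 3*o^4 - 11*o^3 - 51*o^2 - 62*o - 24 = (o + 1)*(o^4 + 2*o^3 - 13*o^2 - 38*o - 24) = (o + 1)*(o + 2)*(o^3 - 13*o - 12) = (o - 4)*(o + 1)*(o + 2)*(o^2 + 4*o + 3) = (o - 4)*(o + 1)*(o + 2)*(o + 3)*(o + 1)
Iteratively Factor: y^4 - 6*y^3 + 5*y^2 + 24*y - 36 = (y - 3)*(y^3 - 3*y^2 - 4*y + 12) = (y - 3)*(y + 2)*(y^2 - 5*y + 6) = (y - 3)^2*(y + 2)*(y - 2)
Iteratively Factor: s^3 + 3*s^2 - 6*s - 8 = (s + 1)*(s^2 + 2*s - 8) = (s + 1)*(s + 4)*(s - 2)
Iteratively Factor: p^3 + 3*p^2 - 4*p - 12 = (p - 2)*(p^2 + 5*p + 6) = (p - 2)*(p + 2)*(p + 3)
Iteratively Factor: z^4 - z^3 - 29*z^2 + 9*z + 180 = (z - 3)*(z^3 + 2*z^2 - 23*z - 60) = (z - 5)*(z - 3)*(z^2 + 7*z + 12) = (z - 5)*(z - 3)*(z + 3)*(z + 4)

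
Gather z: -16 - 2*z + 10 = -2*z - 6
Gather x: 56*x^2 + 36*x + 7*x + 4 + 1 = 56*x^2 + 43*x + 5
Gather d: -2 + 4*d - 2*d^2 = -2*d^2 + 4*d - 2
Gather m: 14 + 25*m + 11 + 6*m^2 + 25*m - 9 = 6*m^2 + 50*m + 16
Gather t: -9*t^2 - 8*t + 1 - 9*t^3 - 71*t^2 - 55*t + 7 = -9*t^3 - 80*t^2 - 63*t + 8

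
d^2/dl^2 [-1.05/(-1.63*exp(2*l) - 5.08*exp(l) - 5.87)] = (1.05*(3.26*exp(l) + 5.08)*(6.52*exp(l) + 10.16)*exp(l) - (6.846*exp(l) + 5.334)*(1.63*exp(2*l) + 5.08*exp(l) + 5.87))*exp(l)/(1.63*exp(2*l) + 5.08*exp(l) + 5.87)^3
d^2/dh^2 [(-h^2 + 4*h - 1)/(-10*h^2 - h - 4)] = 2*(-410*h^3 + 180*h^2 + 510*h - 7)/(1000*h^6 + 300*h^5 + 1230*h^4 + 241*h^3 + 492*h^2 + 48*h + 64)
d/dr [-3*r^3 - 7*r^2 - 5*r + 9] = -9*r^2 - 14*r - 5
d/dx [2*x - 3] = 2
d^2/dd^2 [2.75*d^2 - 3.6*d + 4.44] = 5.50000000000000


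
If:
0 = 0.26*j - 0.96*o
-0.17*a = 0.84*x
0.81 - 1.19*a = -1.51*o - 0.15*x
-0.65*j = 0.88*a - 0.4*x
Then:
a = 0.44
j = -0.66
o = -0.18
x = -0.09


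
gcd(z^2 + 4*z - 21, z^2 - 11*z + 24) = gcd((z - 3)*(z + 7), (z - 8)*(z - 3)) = z - 3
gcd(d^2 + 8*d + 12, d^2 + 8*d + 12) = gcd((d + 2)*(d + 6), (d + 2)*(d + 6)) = d^2 + 8*d + 12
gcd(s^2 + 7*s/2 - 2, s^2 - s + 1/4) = s - 1/2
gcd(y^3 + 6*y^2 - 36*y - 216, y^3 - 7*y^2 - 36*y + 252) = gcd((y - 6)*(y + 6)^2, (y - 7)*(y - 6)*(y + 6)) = y^2 - 36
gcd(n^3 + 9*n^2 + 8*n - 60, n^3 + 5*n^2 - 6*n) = n + 6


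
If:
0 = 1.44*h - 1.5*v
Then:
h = 1.04166666666667*v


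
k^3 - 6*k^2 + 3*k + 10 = (k - 5)*(k - 2)*(k + 1)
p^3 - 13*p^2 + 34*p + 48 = (p - 8)*(p - 6)*(p + 1)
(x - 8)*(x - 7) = x^2 - 15*x + 56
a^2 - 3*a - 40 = (a - 8)*(a + 5)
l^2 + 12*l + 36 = (l + 6)^2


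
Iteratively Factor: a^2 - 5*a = (a)*(a - 5)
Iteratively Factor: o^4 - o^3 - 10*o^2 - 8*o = (o + 1)*(o^3 - 2*o^2 - 8*o) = o*(o + 1)*(o^2 - 2*o - 8) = o*(o + 1)*(o + 2)*(o - 4)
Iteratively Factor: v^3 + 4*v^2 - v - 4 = (v - 1)*(v^2 + 5*v + 4) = (v - 1)*(v + 4)*(v + 1)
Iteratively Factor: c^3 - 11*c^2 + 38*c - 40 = (c - 5)*(c^2 - 6*c + 8) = (c - 5)*(c - 2)*(c - 4)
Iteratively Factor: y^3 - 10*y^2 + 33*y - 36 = (y - 3)*(y^2 - 7*y + 12) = (y - 3)^2*(y - 4)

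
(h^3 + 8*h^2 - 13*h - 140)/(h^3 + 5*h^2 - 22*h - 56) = (h + 5)/(h + 2)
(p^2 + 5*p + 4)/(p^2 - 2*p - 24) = (p + 1)/(p - 6)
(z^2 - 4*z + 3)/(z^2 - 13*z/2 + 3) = 2*(z^2 - 4*z + 3)/(2*z^2 - 13*z + 6)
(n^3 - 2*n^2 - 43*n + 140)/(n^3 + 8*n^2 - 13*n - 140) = (n - 5)/(n + 5)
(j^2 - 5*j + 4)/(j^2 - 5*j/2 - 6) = 2*(j - 1)/(2*j + 3)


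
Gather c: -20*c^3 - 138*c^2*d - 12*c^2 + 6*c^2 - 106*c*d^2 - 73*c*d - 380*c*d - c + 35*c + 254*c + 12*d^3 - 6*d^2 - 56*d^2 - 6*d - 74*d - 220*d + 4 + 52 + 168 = -20*c^3 + c^2*(-138*d - 6) + c*(-106*d^2 - 453*d + 288) + 12*d^3 - 62*d^2 - 300*d + 224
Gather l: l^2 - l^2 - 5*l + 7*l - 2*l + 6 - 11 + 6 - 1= 0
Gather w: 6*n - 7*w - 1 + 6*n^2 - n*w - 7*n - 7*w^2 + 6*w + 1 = 6*n^2 - n - 7*w^2 + w*(-n - 1)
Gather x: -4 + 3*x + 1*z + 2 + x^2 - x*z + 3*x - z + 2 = x^2 + x*(6 - z)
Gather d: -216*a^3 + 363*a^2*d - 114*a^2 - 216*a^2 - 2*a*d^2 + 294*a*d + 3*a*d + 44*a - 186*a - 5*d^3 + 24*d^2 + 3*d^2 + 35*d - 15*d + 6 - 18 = -216*a^3 - 330*a^2 - 142*a - 5*d^3 + d^2*(27 - 2*a) + d*(363*a^2 + 297*a + 20) - 12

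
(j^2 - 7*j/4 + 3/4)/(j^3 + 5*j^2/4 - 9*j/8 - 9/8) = 2*(4*j - 3)/(8*j^2 + 18*j + 9)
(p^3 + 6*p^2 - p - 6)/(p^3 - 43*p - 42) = (p - 1)/(p - 7)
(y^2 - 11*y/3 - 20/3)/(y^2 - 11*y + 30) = (y + 4/3)/(y - 6)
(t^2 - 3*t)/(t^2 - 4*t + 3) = t/(t - 1)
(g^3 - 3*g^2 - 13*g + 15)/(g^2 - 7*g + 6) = (g^2 - 2*g - 15)/(g - 6)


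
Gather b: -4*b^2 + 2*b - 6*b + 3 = -4*b^2 - 4*b + 3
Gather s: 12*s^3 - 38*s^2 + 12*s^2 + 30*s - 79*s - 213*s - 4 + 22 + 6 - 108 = 12*s^3 - 26*s^2 - 262*s - 84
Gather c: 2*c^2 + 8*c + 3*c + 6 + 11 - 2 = 2*c^2 + 11*c + 15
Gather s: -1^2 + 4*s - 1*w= 4*s - w - 1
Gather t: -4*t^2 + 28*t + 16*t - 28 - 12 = -4*t^2 + 44*t - 40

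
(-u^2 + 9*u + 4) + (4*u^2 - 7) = 3*u^2 + 9*u - 3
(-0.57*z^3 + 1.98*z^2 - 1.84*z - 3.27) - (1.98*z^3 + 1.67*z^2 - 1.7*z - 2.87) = -2.55*z^3 + 0.31*z^2 - 0.14*z - 0.4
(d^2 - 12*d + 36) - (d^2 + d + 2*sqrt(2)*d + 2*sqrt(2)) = -13*d - 2*sqrt(2)*d - 2*sqrt(2) + 36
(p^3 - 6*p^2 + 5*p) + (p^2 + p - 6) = p^3 - 5*p^2 + 6*p - 6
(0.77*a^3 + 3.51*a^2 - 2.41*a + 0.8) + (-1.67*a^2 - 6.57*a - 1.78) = 0.77*a^3 + 1.84*a^2 - 8.98*a - 0.98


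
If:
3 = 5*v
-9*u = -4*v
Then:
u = 4/15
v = 3/5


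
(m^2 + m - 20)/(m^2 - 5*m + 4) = (m + 5)/(m - 1)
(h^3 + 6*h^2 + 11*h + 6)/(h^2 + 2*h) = h + 4 + 3/h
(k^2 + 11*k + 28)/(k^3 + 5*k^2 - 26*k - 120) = (k + 7)/(k^2 + k - 30)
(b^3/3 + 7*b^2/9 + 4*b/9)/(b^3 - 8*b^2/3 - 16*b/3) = (b + 1)/(3*(b - 4))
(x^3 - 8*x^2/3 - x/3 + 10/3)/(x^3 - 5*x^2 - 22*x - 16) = (3*x^2 - 11*x + 10)/(3*(x^2 - 6*x - 16))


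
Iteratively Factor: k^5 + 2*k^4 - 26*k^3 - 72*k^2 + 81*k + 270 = (k - 5)*(k^4 + 7*k^3 + 9*k^2 - 27*k - 54) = (k - 5)*(k + 3)*(k^3 + 4*k^2 - 3*k - 18) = (k - 5)*(k - 2)*(k + 3)*(k^2 + 6*k + 9) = (k - 5)*(k - 2)*(k + 3)^2*(k + 3)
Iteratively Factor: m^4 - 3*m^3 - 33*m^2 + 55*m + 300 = (m - 5)*(m^3 + 2*m^2 - 23*m - 60) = (m - 5)^2*(m^2 + 7*m + 12) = (m - 5)^2*(m + 4)*(m + 3)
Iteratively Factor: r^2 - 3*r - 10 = (r + 2)*(r - 5)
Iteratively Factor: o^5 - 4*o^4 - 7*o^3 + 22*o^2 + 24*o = (o + 1)*(o^4 - 5*o^3 - 2*o^2 + 24*o) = (o + 1)*(o + 2)*(o^3 - 7*o^2 + 12*o) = (o - 3)*(o + 1)*(o + 2)*(o^2 - 4*o) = o*(o - 3)*(o + 1)*(o + 2)*(o - 4)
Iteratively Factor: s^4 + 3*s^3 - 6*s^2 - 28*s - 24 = (s + 2)*(s^3 + s^2 - 8*s - 12) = (s + 2)^2*(s^2 - s - 6) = (s + 2)^3*(s - 3)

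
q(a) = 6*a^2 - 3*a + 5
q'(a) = 12*a - 3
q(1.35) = 11.88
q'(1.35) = 13.20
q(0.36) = 4.70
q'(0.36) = 1.32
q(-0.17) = 5.68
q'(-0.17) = -5.04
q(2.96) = 48.69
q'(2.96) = 32.52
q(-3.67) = 96.82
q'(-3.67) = -47.04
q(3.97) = 87.66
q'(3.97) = 44.64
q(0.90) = 7.16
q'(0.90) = 7.80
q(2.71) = 40.93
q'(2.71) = 29.52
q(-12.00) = 905.00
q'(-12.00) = -147.00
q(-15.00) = 1400.00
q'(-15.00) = -183.00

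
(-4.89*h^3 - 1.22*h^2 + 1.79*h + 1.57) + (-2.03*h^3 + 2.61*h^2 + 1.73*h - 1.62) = -6.92*h^3 + 1.39*h^2 + 3.52*h - 0.05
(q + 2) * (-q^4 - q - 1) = -q^5 - 2*q^4 - q^2 - 3*q - 2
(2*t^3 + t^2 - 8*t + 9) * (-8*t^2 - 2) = -16*t^5 - 8*t^4 + 60*t^3 - 74*t^2 + 16*t - 18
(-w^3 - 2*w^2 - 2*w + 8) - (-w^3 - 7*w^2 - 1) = 5*w^2 - 2*w + 9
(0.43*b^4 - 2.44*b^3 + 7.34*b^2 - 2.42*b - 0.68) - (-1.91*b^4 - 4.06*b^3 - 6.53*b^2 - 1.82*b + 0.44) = 2.34*b^4 + 1.62*b^3 + 13.87*b^2 - 0.6*b - 1.12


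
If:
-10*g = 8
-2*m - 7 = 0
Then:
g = -4/5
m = -7/2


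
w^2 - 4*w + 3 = (w - 3)*(w - 1)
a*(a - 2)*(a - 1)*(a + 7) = a^4 + 4*a^3 - 19*a^2 + 14*a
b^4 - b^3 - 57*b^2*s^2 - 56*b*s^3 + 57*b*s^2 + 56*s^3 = (b - 1)*(b - 8*s)*(b + s)*(b + 7*s)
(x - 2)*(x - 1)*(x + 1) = x^3 - 2*x^2 - x + 2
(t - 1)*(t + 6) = t^2 + 5*t - 6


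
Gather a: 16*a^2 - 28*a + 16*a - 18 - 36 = 16*a^2 - 12*a - 54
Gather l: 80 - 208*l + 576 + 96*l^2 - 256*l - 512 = 96*l^2 - 464*l + 144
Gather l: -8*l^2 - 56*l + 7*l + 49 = -8*l^2 - 49*l + 49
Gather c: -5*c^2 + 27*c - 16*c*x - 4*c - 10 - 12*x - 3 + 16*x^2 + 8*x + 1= -5*c^2 + c*(23 - 16*x) + 16*x^2 - 4*x - 12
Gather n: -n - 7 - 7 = -n - 14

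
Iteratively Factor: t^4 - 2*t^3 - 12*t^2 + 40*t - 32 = (t - 2)*(t^3 - 12*t + 16) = (t - 2)^2*(t^2 + 2*t - 8) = (t - 2)^3*(t + 4)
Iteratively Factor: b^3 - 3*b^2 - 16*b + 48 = (b - 3)*(b^2 - 16) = (b - 3)*(b + 4)*(b - 4)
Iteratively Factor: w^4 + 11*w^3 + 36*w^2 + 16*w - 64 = (w + 4)*(w^3 + 7*w^2 + 8*w - 16) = (w - 1)*(w + 4)*(w^2 + 8*w + 16) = (w - 1)*(w + 4)^2*(w + 4)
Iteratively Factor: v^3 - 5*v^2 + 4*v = (v - 4)*(v^2 - v) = v*(v - 4)*(v - 1)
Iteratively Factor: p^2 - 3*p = (p)*(p - 3)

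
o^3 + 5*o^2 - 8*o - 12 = (o - 2)*(o + 1)*(o + 6)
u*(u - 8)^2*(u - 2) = u^4 - 18*u^3 + 96*u^2 - 128*u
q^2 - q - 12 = (q - 4)*(q + 3)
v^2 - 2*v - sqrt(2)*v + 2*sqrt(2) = (v - 2)*(v - sqrt(2))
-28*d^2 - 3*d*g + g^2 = (-7*d + g)*(4*d + g)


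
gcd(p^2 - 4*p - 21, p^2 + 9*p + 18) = p + 3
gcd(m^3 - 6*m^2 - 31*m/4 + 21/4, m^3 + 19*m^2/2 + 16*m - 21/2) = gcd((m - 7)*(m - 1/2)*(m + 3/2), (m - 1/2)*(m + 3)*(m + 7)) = m - 1/2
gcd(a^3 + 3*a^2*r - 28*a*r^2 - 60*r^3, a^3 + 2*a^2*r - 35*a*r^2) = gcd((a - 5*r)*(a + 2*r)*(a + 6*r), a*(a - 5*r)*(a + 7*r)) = -a + 5*r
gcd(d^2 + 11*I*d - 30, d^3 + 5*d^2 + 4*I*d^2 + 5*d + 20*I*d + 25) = d + 5*I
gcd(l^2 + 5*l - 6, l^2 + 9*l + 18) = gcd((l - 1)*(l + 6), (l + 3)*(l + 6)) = l + 6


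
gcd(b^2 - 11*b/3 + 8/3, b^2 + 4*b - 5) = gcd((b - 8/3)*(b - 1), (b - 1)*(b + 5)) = b - 1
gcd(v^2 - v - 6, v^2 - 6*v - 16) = v + 2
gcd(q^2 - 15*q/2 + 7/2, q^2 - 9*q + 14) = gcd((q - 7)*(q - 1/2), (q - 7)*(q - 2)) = q - 7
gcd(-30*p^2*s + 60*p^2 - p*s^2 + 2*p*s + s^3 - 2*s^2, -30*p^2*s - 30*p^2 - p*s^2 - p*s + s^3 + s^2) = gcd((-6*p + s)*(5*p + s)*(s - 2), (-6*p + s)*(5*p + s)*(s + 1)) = 30*p^2 + p*s - s^2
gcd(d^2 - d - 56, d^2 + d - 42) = d + 7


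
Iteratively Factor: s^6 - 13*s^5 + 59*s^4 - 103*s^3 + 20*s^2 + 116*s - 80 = (s - 2)*(s^5 - 11*s^4 + 37*s^3 - 29*s^2 - 38*s + 40) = (s - 4)*(s - 2)*(s^4 - 7*s^3 + 9*s^2 + 7*s - 10) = (s - 4)*(s - 2)^2*(s^3 - 5*s^2 - s + 5) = (s - 4)*(s - 2)^2*(s + 1)*(s^2 - 6*s + 5) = (s - 4)*(s - 2)^2*(s - 1)*(s + 1)*(s - 5)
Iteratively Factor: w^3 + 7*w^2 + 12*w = (w + 3)*(w^2 + 4*w) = (w + 3)*(w + 4)*(w)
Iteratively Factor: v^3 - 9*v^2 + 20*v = (v - 4)*(v^2 - 5*v) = v*(v - 4)*(v - 5)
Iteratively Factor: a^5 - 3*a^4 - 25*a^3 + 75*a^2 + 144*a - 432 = (a - 4)*(a^4 + a^3 - 21*a^2 - 9*a + 108) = (a - 4)*(a - 3)*(a^3 + 4*a^2 - 9*a - 36) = (a - 4)*(a - 3)*(a + 4)*(a^2 - 9) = (a - 4)*(a - 3)*(a + 3)*(a + 4)*(a - 3)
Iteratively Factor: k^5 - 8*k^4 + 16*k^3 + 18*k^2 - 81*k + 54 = (k - 1)*(k^4 - 7*k^3 + 9*k^2 + 27*k - 54) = (k - 3)*(k - 1)*(k^3 - 4*k^2 - 3*k + 18) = (k - 3)*(k - 1)*(k + 2)*(k^2 - 6*k + 9) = (k - 3)^2*(k - 1)*(k + 2)*(k - 3)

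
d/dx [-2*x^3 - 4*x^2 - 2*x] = -6*x^2 - 8*x - 2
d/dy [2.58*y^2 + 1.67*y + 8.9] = 5.16*y + 1.67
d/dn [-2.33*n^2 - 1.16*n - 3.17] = -4.66*n - 1.16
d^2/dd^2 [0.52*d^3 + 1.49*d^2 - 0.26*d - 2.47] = 3.12*d + 2.98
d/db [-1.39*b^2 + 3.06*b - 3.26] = 3.06 - 2.78*b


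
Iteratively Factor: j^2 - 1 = (j + 1)*(j - 1)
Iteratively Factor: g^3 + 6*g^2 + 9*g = (g + 3)*(g^2 + 3*g) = g*(g + 3)*(g + 3)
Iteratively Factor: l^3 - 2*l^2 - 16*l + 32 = (l - 4)*(l^2 + 2*l - 8) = (l - 4)*(l - 2)*(l + 4)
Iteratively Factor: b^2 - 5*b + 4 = (b - 1)*(b - 4)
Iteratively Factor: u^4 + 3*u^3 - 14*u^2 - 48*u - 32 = (u - 4)*(u^3 + 7*u^2 + 14*u + 8) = (u - 4)*(u + 2)*(u^2 + 5*u + 4) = (u - 4)*(u + 1)*(u + 2)*(u + 4)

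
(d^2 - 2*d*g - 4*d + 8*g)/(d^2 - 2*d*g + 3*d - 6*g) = (d - 4)/(d + 3)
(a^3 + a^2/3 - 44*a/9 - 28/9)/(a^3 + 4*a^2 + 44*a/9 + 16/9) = (3*a - 7)/(3*a + 4)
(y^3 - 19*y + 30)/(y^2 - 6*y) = (y^3 - 19*y + 30)/(y*(y - 6))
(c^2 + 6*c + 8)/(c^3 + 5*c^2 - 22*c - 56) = (c + 4)/(c^2 + 3*c - 28)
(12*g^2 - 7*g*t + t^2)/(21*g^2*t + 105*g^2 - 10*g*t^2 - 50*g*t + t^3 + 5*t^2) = (-4*g + t)/(-7*g*t - 35*g + t^2 + 5*t)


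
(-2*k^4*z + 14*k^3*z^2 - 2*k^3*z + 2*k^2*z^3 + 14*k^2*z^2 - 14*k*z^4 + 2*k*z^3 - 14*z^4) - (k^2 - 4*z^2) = -2*k^4*z + 14*k^3*z^2 - 2*k^3*z + 2*k^2*z^3 + 14*k^2*z^2 - k^2 - 14*k*z^4 + 2*k*z^3 - 14*z^4 + 4*z^2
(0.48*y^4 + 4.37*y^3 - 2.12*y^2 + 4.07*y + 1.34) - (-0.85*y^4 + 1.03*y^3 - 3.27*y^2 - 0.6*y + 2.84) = 1.33*y^4 + 3.34*y^3 + 1.15*y^2 + 4.67*y - 1.5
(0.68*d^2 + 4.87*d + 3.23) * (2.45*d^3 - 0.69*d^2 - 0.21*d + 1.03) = 1.666*d^5 + 11.4623*d^4 + 4.4104*d^3 - 2.551*d^2 + 4.3378*d + 3.3269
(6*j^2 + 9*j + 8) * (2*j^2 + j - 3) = 12*j^4 + 24*j^3 + 7*j^2 - 19*j - 24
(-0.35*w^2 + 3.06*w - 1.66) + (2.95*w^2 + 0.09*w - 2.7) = 2.6*w^2 + 3.15*w - 4.36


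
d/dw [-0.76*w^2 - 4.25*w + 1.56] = -1.52*w - 4.25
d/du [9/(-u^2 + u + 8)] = 9*(2*u - 1)/(-u^2 + u + 8)^2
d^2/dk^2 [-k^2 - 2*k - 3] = -2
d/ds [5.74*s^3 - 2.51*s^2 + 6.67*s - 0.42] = 17.22*s^2 - 5.02*s + 6.67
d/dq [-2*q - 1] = -2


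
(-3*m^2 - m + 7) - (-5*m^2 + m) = 2*m^2 - 2*m + 7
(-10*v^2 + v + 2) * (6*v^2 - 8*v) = -60*v^4 + 86*v^3 + 4*v^2 - 16*v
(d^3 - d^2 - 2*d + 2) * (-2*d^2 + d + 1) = -2*d^5 + 3*d^4 + 4*d^3 - 7*d^2 + 2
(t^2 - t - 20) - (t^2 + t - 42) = 22 - 2*t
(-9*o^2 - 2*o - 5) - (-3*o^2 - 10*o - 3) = -6*o^2 + 8*o - 2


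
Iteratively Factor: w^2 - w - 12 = (w - 4)*(w + 3)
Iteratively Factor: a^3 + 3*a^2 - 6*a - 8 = (a + 4)*(a^2 - a - 2) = (a - 2)*(a + 4)*(a + 1)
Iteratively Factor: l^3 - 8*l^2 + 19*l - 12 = (l - 1)*(l^2 - 7*l + 12) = (l - 4)*(l - 1)*(l - 3)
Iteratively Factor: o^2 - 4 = (o + 2)*(o - 2)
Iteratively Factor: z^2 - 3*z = (z - 3)*(z)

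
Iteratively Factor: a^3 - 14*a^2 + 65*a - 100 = (a - 5)*(a^2 - 9*a + 20) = (a - 5)*(a - 4)*(a - 5)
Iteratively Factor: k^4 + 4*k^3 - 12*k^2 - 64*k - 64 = (k + 4)*(k^3 - 12*k - 16) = (k + 2)*(k + 4)*(k^2 - 2*k - 8) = (k + 2)^2*(k + 4)*(k - 4)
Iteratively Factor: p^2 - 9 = (p - 3)*(p + 3)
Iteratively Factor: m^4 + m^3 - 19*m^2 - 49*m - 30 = (m + 3)*(m^3 - 2*m^2 - 13*m - 10) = (m - 5)*(m + 3)*(m^2 + 3*m + 2) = (m - 5)*(m + 2)*(m + 3)*(m + 1)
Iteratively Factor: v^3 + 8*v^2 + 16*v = (v + 4)*(v^2 + 4*v) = v*(v + 4)*(v + 4)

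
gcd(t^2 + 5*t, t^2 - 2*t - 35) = t + 5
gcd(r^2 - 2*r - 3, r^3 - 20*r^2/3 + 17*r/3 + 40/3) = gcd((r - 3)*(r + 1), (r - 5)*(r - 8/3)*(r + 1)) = r + 1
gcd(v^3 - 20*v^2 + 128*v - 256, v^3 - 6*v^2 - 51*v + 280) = v - 8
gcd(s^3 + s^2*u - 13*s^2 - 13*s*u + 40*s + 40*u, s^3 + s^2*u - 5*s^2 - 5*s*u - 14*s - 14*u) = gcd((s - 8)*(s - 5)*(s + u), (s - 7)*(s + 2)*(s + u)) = s + u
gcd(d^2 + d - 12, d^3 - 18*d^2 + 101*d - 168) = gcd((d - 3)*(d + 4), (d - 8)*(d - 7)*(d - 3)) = d - 3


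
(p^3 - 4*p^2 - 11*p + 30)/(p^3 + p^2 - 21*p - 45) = (p - 2)/(p + 3)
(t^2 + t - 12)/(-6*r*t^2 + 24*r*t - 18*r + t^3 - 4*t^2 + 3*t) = (-t - 4)/(6*r*t - 6*r - t^2 + t)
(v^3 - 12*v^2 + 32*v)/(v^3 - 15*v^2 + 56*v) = (v - 4)/(v - 7)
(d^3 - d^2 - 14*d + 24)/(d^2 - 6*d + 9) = (d^2 + 2*d - 8)/(d - 3)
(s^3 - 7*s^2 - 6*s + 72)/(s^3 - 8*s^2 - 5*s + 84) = (s - 6)/(s - 7)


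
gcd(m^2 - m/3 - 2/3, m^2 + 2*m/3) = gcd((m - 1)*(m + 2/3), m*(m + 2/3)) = m + 2/3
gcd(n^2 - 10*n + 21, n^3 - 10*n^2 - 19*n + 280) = n - 7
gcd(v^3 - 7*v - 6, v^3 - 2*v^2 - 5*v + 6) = v^2 - v - 6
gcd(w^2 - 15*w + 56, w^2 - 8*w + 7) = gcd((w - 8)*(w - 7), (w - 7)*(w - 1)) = w - 7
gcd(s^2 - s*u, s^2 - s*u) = s^2 - s*u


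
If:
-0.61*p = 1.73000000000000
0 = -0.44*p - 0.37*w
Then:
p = -2.84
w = 3.37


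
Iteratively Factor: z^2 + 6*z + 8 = (z + 2)*(z + 4)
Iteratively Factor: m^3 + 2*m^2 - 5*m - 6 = (m + 1)*(m^2 + m - 6) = (m + 1)*(m + 3)*(m - 2)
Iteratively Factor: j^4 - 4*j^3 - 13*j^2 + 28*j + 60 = (j - 5)*(j^3 + j^2 - 8*j - 12) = (j - 5)*(j - 3)*(j^2 + 4*j + 4) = (j - 5)*(j - 3)*(j + 2)*(j + 2)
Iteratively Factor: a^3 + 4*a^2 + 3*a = (a + 1)*(a^2 + 3*a) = a*(a + 1)*(a + 3)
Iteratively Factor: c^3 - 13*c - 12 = (c + 1)*(c^2 - c - 12) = (c + 1)*(c + 3)*(c - 4)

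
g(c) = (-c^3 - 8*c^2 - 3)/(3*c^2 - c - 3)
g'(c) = (1 - 6*c)*(-c^3 - 8*c^2 - 3)/(3*c^2 - c - 3)^2 + (-3*c^2 - 16*c)/(3*c^2 - c - 3) = (c*(3*c + 16)*(-3*c^2 + c + 3) + (6*c - 1)*(c^3 + 8*c^2 + 3))/(-3*c^2 + c + 3)^2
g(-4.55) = -1.17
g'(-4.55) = -0.35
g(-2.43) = -2.09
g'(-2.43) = -0.67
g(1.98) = -6.21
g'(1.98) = 3.56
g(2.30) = -5.44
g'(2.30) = 1.60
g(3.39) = -4.77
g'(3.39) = 0.12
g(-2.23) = -2.24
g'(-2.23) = -0.81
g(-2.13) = -2.33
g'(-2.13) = -0.91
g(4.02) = -4.76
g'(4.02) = -0.07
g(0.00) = 1.00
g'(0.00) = -0.33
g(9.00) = -5.97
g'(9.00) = -0.30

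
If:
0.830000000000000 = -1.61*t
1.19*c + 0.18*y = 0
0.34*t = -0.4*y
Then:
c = -0.07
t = -0.52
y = 0.44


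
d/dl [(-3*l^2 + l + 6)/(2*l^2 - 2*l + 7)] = (4*l^2 - 66*l + 19)/(4*l^4 - 8*l^3 + 32*l^2 - 28*l + 49)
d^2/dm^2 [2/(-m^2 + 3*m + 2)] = 4*(-m^2 + 3*m + (2*m - 3)^2 + 2)/(-m^2 + 3*m + 2)^3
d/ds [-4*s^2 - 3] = -8*s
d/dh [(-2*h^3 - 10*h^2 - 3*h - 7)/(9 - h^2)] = (2*h^4 - 57*h^2 - 194*h - 27)/(h^4 - 18*h^2 + 81)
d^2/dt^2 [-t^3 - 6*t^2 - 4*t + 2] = -6*t - 12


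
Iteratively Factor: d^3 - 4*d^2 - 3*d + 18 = (d - 3)*(d^2 - d - 6) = (d - 3)*(d + 2)*(d - 3)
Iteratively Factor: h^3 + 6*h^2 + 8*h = (h + 2)*(h^2 + 4*h) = h*(h + 2)*(h + 4)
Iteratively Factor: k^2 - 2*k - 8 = (k - 4)*(k + 2)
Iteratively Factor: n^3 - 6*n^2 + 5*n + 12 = (n + 1)*(n^2 - 7*n + 12) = (n - 3)*(n + 1)*(n - 4)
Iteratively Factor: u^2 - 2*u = (u - 2)*(u)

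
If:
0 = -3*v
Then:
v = 0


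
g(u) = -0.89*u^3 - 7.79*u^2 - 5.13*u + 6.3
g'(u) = -2.67*u^2 - 15.58*u - 5.13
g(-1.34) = 1.33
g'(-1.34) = 10.95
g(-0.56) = 6.89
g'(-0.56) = 2.76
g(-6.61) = -43.12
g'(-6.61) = -18.80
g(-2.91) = -22.81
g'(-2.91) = 17.60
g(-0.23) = 7.08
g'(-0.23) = -1.69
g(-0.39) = 7.17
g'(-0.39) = 0.54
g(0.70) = -1.41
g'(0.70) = -17.34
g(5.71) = -442.67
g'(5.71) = -181.14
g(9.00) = -1319.67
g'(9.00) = -361.62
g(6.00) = -497.16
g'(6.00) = -194.73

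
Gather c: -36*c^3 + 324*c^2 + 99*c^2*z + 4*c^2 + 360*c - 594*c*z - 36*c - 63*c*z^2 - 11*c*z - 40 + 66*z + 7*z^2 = -36*c^3 + c^2*(99*z + 328) + c*(-63*z^2 - 605*z + 324) + 7*z^2 + 66*z - 40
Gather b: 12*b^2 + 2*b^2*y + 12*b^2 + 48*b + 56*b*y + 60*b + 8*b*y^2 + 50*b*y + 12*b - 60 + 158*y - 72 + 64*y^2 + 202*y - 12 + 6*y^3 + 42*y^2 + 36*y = b^2*(2*y + 24) + b*(8*y^2 + 106*y + 120) + 6*y^3 + 106*y^2 + 396*y - 144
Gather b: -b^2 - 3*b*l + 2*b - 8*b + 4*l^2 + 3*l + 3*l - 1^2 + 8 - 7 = -b^2 + b*(-3*l - 6) + 4*l^2 + 6*l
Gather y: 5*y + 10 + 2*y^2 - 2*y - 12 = 2*y^2 + 3*y - 2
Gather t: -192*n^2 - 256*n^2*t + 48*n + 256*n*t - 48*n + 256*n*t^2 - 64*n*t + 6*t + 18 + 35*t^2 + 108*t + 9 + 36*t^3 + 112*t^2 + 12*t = -192*n^2 + 36*t^3 + t^2*(256*n + 147) + t*(-256*n^2 + 192*n + 126) + 27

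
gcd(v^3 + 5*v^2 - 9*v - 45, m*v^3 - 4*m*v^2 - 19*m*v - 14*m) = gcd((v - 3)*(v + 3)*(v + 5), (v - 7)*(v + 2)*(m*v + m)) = 1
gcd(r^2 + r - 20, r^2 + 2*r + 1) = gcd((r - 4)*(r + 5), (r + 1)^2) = 1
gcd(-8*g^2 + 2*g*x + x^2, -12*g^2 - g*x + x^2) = 1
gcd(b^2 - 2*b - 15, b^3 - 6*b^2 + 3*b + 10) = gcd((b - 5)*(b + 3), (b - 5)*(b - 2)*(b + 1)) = b - 5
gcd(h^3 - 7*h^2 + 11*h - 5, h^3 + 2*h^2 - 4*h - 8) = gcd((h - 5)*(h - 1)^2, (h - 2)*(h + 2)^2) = 1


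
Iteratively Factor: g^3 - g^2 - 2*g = (g - 2)*(g^2 + g) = (g - 2)*(g + 1)*(g)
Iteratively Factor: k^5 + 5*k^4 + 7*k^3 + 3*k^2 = (k + 1)*(k^4 + 4*k^3 + 3*k^2) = (k + 1)*(k + 3)*(k^3 + k^2) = k*(k + 1)*(k + 3)*(k^2 + k) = k*(k + 1)^2*(k + 3)*(k)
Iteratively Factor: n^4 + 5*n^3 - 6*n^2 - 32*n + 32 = (n - 1)*(n^3 + 6*n^2 - 32) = (n - 2)*(n - 1)*(n^2 + 8*n + 16) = (n - 2)*(n - 1)*(n + 4)*(n + 4)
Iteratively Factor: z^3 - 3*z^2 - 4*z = (z - 4)*(z^2 + z) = (z - 4)*(z + 1)*(z)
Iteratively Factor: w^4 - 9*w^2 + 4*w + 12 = (w - 2)*(w^3 + 2*w^2 - 5*w - 6) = (w - 2)*(w + 3)*(w^2 - w - 2) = (w - 2)*(w + 1)*(w + 3)*(w - 2)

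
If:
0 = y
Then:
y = 0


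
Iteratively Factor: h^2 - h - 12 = (h - 4)*(h + 3)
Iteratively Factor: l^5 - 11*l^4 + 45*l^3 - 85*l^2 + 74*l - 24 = (l - 1)*(l^4 - 10*l^3 + 35*l^2 - 50*l + 24) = (l - 3)*(l - 1)*(l^3 - 7*l^2 + 14*l - 8) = (l - 3)*(l - 2)*(l - 1)*(l^2 - 5*l + 4) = (l - 3)*(l - 2)*(l - 1)^2*(l - 4)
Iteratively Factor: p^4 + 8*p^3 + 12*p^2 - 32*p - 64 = (p - 2)*(p^3 + 10*p^2 + 32*p + 32) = (p - 2)*(p + 2)*(p^2 + 8*p + 16) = (p - 2)*(p + 2)*(p + 4)*(p + 4)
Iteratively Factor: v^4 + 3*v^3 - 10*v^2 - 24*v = (v + 4)*(v^3 - v^2 - 6*v) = (v - 3)*(v + 4)*(v^2 + 2*v) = v*(v - 3)*(v + 4)*(v + 2)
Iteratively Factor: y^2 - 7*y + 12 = (y - 4)*(y - 3)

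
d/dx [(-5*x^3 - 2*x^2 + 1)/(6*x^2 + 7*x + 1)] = (-30*x^4 - 70*x^3 - 29*x^2 - 16*x - 7)/(36*x^4 + 84*x^3 + 61*x^2 + 14*x + 1)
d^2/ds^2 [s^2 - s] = 2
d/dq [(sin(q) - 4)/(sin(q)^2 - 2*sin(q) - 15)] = (8*sin(q) + cos(q)^2 - 24)*cos(q)/((sin(q) - 5)^2*(sin(q) + 3)^2)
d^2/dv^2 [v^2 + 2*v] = 2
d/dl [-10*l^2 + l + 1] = 1 - 20*l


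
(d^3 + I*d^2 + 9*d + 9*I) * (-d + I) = -d^4 - 10*d^2 - 9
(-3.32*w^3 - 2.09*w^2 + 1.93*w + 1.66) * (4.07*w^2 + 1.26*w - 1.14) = -13.5124*w^5 - 12.6895*w^4 + 9.0065*w^3 + 11.5706*w^2 - 0.1086*w - 1.8924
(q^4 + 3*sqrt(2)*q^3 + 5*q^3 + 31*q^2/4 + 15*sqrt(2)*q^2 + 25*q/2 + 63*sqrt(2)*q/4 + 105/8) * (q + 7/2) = q^5 + 3*sqrt(2)*q^4 + 17*q^4/2 + 101*q^3/4 + 51*sqrt(2)*q^3/2 + 317*q^2/8 + 273*sqrt(2)*q^2/4 + 455*q/8 + 441*sqrt(2)*q/8 + 735/16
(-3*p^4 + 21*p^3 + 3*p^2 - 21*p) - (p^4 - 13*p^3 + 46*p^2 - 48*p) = -4*p^4 + 34*p^3 - 43*p^2 + 27*p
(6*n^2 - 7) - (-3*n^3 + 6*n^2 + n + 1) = 3*n^3 - n - 8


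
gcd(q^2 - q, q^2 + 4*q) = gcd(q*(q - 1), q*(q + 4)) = q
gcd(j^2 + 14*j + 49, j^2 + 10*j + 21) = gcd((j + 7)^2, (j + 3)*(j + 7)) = j + 7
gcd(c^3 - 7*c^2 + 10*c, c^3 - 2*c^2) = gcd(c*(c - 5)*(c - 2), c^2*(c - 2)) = c^2 - 2*c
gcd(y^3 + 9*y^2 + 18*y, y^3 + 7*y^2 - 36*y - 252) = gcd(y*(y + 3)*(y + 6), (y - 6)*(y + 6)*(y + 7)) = y + 6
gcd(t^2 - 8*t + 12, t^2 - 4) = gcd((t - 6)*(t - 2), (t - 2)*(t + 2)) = t - 2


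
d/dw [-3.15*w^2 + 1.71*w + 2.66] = 1.71 - 6.3*w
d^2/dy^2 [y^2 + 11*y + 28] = 2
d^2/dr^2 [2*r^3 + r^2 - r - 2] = 12*r + 2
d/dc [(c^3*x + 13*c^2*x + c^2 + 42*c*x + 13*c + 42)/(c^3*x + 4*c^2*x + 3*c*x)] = (-9*c^4*x - c^4 - 78*c^3*x - 26*c^3 - 129*c^2*x - 175*c^2 - 336*c - 126)/(c^2*x*(c^4 + 8*c^3 + 22*c^2 + 24*c + 9))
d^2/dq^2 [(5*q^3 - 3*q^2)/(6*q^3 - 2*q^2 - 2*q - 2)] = 3*(-4*q^6 + 15*q^5 + 21*q^4 - 20*q^3 + 8*q^2 + 5*q - 1)/(27*q^9 - 27*q^8 - 18*q^7 - 10*q^6 + 24*q^5 + 12*q^4 + 2*q^3 - 6*q^2 - 3*q - 1)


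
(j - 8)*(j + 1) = j^2 - 7*j - 8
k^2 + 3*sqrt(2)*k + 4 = (k + sqrt(2))*(k + 2*sqrt(2))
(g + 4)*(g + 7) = g^2 + 11*g + 28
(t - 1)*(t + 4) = t^2 + 3*t - 4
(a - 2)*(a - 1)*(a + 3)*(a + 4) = a^4 + 4*a^3 - 7*a^2 - 22*a + 24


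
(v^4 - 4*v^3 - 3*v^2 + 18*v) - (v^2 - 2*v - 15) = v^4 - 4*v^3 - 4*v^2 + 20*v + 15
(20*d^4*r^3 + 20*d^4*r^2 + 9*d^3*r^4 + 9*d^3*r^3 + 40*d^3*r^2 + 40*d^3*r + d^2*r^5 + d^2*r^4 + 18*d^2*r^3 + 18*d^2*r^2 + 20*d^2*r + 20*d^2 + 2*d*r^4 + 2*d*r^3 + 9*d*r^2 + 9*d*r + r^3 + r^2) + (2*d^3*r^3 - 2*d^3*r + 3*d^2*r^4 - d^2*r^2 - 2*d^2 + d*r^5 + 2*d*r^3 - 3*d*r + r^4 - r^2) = 20*d^4*r^3 + 20*d^4*r^2 + 9*d^3*r^4 + 11*d^3*r^3 + 40*d^3*r^2 + 38*d^3*r + d^2*r^5 + 4*d^2*r^4 + 18*d^2*r^3 + 17*d^2*r^2 + 20*d^2*r + 18*d^2 + d*r^5 + 2*d*r^4 + 4*d*r^3 + 9*d*r^2 + 6*d*r + r^4 + r^3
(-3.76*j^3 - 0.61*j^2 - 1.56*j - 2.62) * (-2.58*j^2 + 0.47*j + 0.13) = 9.7008*j^5 - 0.1934*j^4 + 3.2493*j^3 + 5.9471*j^2 - 1.4342*j - 0.3406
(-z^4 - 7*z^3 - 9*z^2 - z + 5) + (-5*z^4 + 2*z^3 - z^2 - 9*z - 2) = -6*z^4 - 5*z^3 - 10*z^2 - 10*z + 3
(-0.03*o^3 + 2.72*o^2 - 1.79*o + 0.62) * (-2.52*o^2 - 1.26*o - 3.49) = 0.0756*o^5 - 6.8166*o^4 + 1.1883*o^3 - 8.7998*o^2 + 5.4659*o - 2.1638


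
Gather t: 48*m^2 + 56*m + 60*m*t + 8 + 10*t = 48*m^2 + 56*m + t*(60*m + 10) + 8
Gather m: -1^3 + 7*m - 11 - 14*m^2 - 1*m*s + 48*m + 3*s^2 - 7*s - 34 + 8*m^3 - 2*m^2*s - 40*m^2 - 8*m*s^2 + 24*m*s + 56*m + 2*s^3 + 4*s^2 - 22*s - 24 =8*m^3 + m^2*(-2*s - 54) + m*(-8*s^2 + 23*s + 111) + 2*s^3 + 7*s^2 - 29*s - 70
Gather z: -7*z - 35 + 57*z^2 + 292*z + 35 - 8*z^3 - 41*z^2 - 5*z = -8*z^3 + 16*z^2 + 280*z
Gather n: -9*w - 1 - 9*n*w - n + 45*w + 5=n*(-9*w - 1) + 36*w + 4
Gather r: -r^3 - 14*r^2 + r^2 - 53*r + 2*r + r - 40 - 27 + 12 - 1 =-r^3 - 13*r^2 - 50*r - 56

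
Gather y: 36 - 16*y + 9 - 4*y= 45 - 20*y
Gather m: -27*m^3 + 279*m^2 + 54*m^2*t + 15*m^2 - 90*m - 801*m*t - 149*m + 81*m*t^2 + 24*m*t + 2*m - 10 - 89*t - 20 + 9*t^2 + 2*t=-27*m^3 + m^2*(54*t + 294) + m*(81*t^2 - 777*t - 237) + 9*t^2 - 87*t - 30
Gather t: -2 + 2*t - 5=2*t - 7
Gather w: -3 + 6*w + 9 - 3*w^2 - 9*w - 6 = -3*w^2 - 3*w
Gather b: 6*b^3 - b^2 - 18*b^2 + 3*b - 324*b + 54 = 6*b^3 - 19*b^2 - 321*b + 54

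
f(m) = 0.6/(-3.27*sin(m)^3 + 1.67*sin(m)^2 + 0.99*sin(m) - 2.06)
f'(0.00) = -0.14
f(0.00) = -0.29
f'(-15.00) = -2.01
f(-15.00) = -0.55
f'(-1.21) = 1.71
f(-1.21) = 0.52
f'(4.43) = -0.93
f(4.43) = 0.42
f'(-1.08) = 7.31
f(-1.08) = 0.98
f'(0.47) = -0.11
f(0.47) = -0.38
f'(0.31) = -0.22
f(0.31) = -0.35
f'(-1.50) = 0.15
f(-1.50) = 0.32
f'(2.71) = 0.14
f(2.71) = -0.38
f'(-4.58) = -0.06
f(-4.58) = -0.23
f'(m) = 0.6*(9.81*sin(m)^2*cos(m) - 3.34*sin(m)*cos(m) - 0.99*cos(m))/(-3.27*sin(m)^3 + 1.67*sin(m)^2 + 0.99*sin(m) - 2.06)^2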